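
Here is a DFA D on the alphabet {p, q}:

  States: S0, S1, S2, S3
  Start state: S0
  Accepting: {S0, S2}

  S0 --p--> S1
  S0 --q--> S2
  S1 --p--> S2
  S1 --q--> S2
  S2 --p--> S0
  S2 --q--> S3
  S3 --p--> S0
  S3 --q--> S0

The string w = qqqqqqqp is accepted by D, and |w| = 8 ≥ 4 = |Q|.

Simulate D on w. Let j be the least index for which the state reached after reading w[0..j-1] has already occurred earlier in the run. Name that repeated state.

S0

Run of D on w = q q q q q q q p:
  step 0: S0  (start)
  step 1: S2  (read q: S0→S2)
  step 2: S3  (read q: S2→S3)
  step 3: S0  (read q: S3→S0)   ← first repeat (S0 seen earlier)
  step 4: S2  (read q: S0→S2)
  step 5: S3  (read q: S2→S3)
  step 6: S0  (read q: S3→S0)
  step 7: S2  (read q: S0→S2)
  step 8: S0  (read p: S2→S0)

The earliest repeat is at step j = 3: D is in S0, which it already visited at step i = 0.
The DFA has 4 states, so the proof of the pumping lemma guarantees a repeated state among the first 4+1 visited; the segment between the two visits is the pumpable y.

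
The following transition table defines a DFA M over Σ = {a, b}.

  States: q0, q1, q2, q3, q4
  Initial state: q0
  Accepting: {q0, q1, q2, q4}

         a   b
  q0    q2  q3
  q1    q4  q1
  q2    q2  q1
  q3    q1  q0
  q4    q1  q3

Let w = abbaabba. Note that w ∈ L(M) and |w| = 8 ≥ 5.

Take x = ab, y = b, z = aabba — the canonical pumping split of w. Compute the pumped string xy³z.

xy^3z = ab·b·b·b·aabba = abbbbaabba.
Reading y = b takes M from q1 back to q1, so after x·y·y·y the machine is still in q1, and z then leads to the accepting state q4. Hence abbbbaabba ∈ L(M).

abbbbaabba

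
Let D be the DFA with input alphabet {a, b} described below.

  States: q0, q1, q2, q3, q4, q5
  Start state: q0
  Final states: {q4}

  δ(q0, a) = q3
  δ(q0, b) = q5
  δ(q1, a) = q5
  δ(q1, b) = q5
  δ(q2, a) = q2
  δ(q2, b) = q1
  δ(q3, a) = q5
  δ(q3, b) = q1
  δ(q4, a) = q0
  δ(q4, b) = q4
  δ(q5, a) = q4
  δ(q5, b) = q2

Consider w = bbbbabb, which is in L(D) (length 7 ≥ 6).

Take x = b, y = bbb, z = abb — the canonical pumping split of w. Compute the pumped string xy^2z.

xy^2z = b·bbb·bbb·abb = bbbbbbbabb.
Reading y = bbb takes D from q5 back to q5, so after x·y·y the machine is still in q5, and z then leads to the accepting state q4. Hence bbbbbbbabb ∈ L(D).

bbbbbbbabb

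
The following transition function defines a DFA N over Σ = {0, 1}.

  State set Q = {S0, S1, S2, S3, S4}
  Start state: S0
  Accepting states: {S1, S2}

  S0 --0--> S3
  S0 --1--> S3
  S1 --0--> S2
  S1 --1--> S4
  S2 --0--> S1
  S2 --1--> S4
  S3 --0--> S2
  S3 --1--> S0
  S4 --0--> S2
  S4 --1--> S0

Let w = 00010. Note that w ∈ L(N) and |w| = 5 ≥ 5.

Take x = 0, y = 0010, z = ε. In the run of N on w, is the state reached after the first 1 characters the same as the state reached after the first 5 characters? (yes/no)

no

Run of N on the first 5 characters of w = 0 0 0 1 0:
  step 0: S0  (start)
  step 1: S3  (read 0: S0→S3)
  step 2: S2  (read 0: S3→S2)
  step 3: S1  (read 0: S2→S1)
  step 4: S4  (read 1: S1→S4)
  step 5: S2  (read 0: S4→S2)

After x (step 1): S3. After xy (step 5): S2.
They differ (S3 ≠ S2), so y is not a cycle from the state after x; this split is not the one the pumping-lemma construction produces, and pumping y need not keep the string in L(N).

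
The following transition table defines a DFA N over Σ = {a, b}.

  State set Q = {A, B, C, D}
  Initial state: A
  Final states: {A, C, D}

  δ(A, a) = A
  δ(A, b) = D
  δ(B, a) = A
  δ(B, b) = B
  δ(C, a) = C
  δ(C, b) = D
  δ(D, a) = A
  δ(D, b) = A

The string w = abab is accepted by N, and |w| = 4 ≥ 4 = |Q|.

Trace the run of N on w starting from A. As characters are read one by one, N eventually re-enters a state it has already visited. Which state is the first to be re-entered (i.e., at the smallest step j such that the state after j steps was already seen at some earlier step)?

Run of N on w = a b a b:
  step 0: A  (start)
  step 1: A  (read a: A→A)   ← first repeat (A seen earlier)
  step 2: D  (read b: A→D)
  step 3: A  (read a: D→A)
  step 4: D  (read b: A→D)

The earliest repeat is at step j = 1: N is in A, which it already visited at step i = 0.
Since N has 4 states, any run of length ≥ 4 visits 4+1 states, so by pigeonhole some state repeats within the first 4 steps — that repeat gives the pumpable loop.

A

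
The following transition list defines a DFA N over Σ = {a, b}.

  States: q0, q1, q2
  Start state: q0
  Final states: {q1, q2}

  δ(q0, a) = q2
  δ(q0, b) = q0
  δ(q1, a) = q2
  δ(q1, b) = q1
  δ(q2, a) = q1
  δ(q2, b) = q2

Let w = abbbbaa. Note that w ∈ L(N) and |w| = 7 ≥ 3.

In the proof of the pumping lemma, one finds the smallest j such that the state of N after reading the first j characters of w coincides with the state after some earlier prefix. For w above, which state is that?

q2

Run of N on w = a b b b b a a:
  step 0: q0  (start)
  step 1: q2  (read a: q0→q2)
  step 2: q2  (read b: q2→q2)   ← first repeat (q2 seen earlier)
  step 3: q2  (read b: q2→q2)
  step 4: q2  (read b: q2→q2)
  step 5: q2  (read b: q2→q2)
  step 6: q1  (read a: q2→q1)
  step 7: q2  (read a: q1→q2)

The earliest repeat is at step j = 2: N is in q2, which it already visited at step i = 1.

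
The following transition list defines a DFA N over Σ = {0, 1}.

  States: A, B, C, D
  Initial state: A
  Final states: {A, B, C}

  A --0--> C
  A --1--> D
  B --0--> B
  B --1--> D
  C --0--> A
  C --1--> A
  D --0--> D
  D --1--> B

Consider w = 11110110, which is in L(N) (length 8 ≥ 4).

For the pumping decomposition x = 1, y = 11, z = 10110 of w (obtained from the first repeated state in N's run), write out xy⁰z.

110110

xy⁰z = xz = 1·10110 = 110110.
Reading y = 11 takes N from D back to D, so after x the machine is still in D, and z then leads to the accepting state B. Hence 110110 ∈ L(N).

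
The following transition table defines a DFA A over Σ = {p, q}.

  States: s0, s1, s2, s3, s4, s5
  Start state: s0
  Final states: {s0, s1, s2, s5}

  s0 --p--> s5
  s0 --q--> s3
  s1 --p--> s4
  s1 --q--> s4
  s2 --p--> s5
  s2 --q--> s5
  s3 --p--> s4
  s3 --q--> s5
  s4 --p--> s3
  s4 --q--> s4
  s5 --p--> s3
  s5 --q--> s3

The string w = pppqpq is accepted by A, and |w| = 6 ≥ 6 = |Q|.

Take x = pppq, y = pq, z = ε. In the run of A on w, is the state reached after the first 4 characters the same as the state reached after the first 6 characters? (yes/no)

no

Run of A on the first 6 characters of w = p p p q p q:
  step 0: s0  (start)
  step 1: s5  (read p: s0→s5)
  step 2: s3  (read p: s5→s3)
  step 3: s4  (read p: s3→s4)
  step 4: s4  (read q: s4→s4)
  step 5: s3  (read p: s4→s3)
  step 6: s5  (read q: s3→s5)

After x (step 4): s4. After xy (step 6): s5.
They differ (s4 ≠ s5), so y is not a cycle from the state after x; this split is not the one the pumping-lemma construction produces, and pumping y need not keep the string in L(A).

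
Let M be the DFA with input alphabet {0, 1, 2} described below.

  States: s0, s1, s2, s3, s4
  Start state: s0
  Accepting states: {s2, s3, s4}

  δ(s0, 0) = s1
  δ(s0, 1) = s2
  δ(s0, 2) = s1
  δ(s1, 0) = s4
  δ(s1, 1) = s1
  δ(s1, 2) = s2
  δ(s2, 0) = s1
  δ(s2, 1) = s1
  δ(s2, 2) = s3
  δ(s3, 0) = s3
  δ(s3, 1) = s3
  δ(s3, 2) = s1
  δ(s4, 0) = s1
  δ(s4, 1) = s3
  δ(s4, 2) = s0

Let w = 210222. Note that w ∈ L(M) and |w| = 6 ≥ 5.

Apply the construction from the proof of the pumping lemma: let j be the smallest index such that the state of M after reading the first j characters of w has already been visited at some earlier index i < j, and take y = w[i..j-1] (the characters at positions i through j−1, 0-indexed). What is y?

Run of M on w = 2 1 0 2 2 2:
  step 0: s0  (start)
  step 1: s1  (read 2: s0→s1)
  step 2: s1  (read 1: s1→s1)   ← first repeat (s1 seen earlier)
  step 3: s4  (read 0: s1→s4)
  step 4: s0  (read 2: s4→s0)
  step 5: s1  (read 2: s0→s1)
  step 6: s2  (read 2: s1→s2)

So i = 1, j = 2, giving x = w[0:1] = 2, y = w[1:2] = 1, z = w[2:6] = 0222.
Check: |xy| = 2 ≤ 5 and |y| = 1 ≥ 1. Reading y takes M from s1 back to s1, so every xyⁱz is accepted.
The DFA has 5 states, so the proof of the pumping lemma guarantees a repeated state among the first 5+1 visited; the segment between the two visits is the pumpable y.

1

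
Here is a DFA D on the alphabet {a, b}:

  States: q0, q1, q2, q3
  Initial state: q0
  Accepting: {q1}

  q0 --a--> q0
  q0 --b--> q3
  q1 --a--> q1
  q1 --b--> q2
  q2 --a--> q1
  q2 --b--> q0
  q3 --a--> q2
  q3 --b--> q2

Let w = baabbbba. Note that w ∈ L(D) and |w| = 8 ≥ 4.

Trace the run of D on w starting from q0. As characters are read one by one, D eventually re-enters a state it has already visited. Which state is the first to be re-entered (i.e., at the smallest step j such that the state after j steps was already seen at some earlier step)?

State sequence: q0 -b-> q3 -a-> q2 -a-> q1 -b-> q2 -b-> q0 -b-> q3 -b-> q2 -a-> q1
First repeat at step 4: q2 was already visited.

The earliest repeat is at step j = 4: D is in q2, which it already visited at step i = 2.
Pumping length from the standard proof: p = 4 (the number of states). The repeated state found above gives |xy| = j ≤ 4 and |y| = j − i ≥ 1.

q2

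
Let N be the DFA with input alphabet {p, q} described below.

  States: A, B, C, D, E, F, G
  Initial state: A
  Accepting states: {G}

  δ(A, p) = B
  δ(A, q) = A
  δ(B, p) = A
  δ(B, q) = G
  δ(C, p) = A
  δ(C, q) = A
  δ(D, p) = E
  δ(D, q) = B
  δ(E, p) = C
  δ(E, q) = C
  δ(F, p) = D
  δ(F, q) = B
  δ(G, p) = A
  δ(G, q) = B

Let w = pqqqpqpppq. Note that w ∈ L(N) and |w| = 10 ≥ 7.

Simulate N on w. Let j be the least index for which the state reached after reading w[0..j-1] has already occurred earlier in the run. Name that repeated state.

State sequence: A -p-> B -q-> G -q-> B -q-> G -p-> A -q-> A -p-> B -p-> A -p-> B -q-> G
First repeat at step 3: B was already visited.

The earliest repeat is at step j = 3: N is in B, which it already visited at step i = 1.
Since N has 7 states, any run of length ≥ 7 visits 7+1 states, so by pigeonhole some state repeats within the first 7 steps — that repeat gives the pumpable loop.

B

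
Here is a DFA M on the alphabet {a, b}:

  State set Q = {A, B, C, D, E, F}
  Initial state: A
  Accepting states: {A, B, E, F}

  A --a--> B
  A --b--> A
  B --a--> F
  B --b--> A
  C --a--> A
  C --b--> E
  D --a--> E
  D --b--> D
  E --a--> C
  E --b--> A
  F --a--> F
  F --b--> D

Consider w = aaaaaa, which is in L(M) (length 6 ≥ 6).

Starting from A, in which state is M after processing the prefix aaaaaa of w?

Run of M on the first 6 characters of w = a a a a a a:
  step 0: A  (start)
  step 1: B  (read a: A→B)
  step 2: F  (read a: B→F)
  step 3: F  (read a: F→F)
  step 4: F  (read a: F→F)
  step 5: F  (read a: F→F)
  step 6: F  (read a: F→F)

After reading 6 characters, M is in state F.
(This kind of state-tracing is the core of the pumping-lemma construction: with 6 states, pigeonhole forces a repeat within the first 6 steps.)

F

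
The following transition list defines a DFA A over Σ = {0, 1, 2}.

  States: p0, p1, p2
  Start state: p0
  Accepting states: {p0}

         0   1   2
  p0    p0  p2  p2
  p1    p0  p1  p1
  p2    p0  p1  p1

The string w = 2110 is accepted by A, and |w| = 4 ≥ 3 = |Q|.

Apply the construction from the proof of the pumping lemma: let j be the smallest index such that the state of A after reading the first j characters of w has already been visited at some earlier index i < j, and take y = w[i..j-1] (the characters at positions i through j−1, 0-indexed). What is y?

1

Run of A on w = 2 1 1 0:
  step 0: p0  (start)
  step 1: p2  (read 2: p0→p2)
  step 2: p1  (read 1: p2→p1)
  step 3: p1  (read 1: p1→p1)   ← first repeat (p1 seen earlier)
  step 4: p0  (read 0: p1→p0)

So i = 2, j = 3, giving x = w[0:2] = 21, y = w[2:3] = 1, z = w[3:4] = 0.
Check: |xy| = 3 ≤ 3 and |y| = 1 ≥ 1. Reading y takes A from p1 back to p1, so every xyⁱz is accepted.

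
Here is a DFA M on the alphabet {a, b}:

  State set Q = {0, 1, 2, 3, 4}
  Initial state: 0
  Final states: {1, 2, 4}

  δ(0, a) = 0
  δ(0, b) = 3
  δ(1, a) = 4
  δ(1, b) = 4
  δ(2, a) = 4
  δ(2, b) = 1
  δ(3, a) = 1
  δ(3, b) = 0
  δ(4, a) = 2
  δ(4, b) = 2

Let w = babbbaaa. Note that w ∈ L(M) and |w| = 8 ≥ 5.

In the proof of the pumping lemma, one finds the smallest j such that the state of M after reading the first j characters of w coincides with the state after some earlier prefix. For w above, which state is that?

Run of M on w = b a b b b a a a:
  step 0: 0  (start)
  step 1: 3  (read b: 0→3)
  step 2: 1  (read a: 3→1)
  step 3: 4  (read b: 1→4)
  step 4: 2  (read b: 4→2)
  step 5: 1  (read b: 2→1)   ← first repeat (1 seen earlier)
  step 6: 4  (read a: 1→4)
  step 7: 2  (read a: 4→2)
  step 8: 4  (read a: 2→4)

The earliest repeat is at step j = 5: M is in 1, which it already visited at step i = 2.
Pumping length from the standard proof: p = 5 (the number of states). The repeated state found above gives |xy| = j ≤ 5 and |y| = j − i ≥ 1.

1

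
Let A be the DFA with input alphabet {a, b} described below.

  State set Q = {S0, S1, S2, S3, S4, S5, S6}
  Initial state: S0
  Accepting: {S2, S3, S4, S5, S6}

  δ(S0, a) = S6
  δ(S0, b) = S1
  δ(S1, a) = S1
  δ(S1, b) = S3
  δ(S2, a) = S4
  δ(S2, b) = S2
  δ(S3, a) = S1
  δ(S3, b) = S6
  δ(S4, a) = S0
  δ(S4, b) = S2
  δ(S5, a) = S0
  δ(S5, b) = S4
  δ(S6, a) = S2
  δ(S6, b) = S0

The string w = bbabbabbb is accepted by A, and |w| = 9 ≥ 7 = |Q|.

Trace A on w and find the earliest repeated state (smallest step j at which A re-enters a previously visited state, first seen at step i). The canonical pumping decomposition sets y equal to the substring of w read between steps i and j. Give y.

ba

Run of A on w = b b a b b a b b b:
  step 0: S0  (start)
  step 1: S1  (read b: S0→S1)
  step 2: S3  (read b: S1→S3)
  step 3: S1  (read a: S3→S1)   ← first repeat (S1 seen earlier)
  step 4: S3  (read b: S1→S3)
  step 5: S6  (read b: S3→S6)
  step 6: S2  (read a: S6→S2)
  step 7: S2  (read b: S2→S2)
  step 8: S2  (read b: S2→S2)
  step 9: S2  (read b: S2→S2)

So i = 1, j = 3, giving x = w[0:1] = b, y = w[1:3] = ba, z = w[3:9] = bbabbb.
Check: |xy| = 3 ≤ 7 and |y| = 2 ≥ 1. Reading y takes A from S1 back to S1, so every xyⁱz is accepted.
Pumping length from the standard proof: p = 7 (the number of states). The repeated state found above gives |xy| = j ≤ 7 and |y| = j − i ≥ 1.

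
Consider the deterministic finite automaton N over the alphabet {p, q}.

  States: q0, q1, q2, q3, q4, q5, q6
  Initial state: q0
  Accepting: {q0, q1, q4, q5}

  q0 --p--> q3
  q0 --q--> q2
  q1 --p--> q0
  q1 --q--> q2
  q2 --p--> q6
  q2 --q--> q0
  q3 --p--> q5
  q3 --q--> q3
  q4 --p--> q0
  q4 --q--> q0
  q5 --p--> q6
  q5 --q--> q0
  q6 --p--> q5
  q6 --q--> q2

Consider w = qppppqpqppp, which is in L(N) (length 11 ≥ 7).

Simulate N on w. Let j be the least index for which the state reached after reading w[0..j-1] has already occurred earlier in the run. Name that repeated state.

q6

Run of N on w = q p p p p q p q p p p:
  step 0: q0  (start)
  step 1: q2  (read q: q0→q2)
  step 2: q6  (read p: q2→q6)
  step 3: q5  (read p: q6→q5)
  step 4: q6  (read p: q5→q6)   ← first repeat (q6 seen earlier)
  step 5: q5  (read p: q6→q5)
  step 6: q0  (read q: q5→q0)
  step 7: q3  (read p: q0→q3)
  step 8: q3  (read q: q3→q3)
  step 9: q5  (read p: q3→q5)
  step 10: q6  (read p: q5→q6)
  step 11: q5  (read p: q6→q5)

The earliest repeat is at step j = 4: N is in q6, which it already visited at step i = 2.
Since N has 7 states, any run of length ≥ 7 visits 7+1 states, so by pigeonhole some state repeats within the first 7 steps — that repeat gives the pumpable loop.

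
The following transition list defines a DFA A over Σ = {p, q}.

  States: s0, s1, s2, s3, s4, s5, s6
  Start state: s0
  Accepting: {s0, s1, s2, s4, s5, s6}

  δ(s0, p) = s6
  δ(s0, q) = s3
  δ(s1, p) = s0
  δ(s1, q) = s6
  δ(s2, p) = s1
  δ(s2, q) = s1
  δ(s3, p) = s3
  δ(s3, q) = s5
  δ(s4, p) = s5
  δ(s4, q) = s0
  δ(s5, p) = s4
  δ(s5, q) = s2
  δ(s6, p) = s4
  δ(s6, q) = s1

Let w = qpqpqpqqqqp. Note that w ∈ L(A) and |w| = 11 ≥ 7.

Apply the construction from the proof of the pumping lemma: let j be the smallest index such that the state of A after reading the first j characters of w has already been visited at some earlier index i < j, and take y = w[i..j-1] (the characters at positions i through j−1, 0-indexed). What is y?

Run of A on w = q p q p q p q q q q p:
  step 0: s0  (start)
  step 1: s3  (read q: s0→s3)
  step 2: s3  (read p: s3→s3)   ← first repeat (s3 seen earlier)
  step 3: s5  (read q: s3→s5)
  step 4: s4  (read p: s5→s4)
  step 5: s0  (read q: s4→s0)
  step 6: s6  (read p: s0→s6)
  step 7: s1  (read q: s6→s1)
  step 8: s6  (read q: s1→s6)
  step 9: s1  (read q: s6→s1)
  step 10: s6  (read q: s1→s6)
  step 11: s4  (read p: s6→s4)

So i = 1, j = 2, giving x = w[0:1] = q, y = w[1:2] = p, z = w[2:11] = qpqpqqqqp.
Check: |xy| = 2 ≤ 7 and |y| = 1 ≥ 1. Reading y takes A from s3 back to s3, so every xyⁱz is accepted.

p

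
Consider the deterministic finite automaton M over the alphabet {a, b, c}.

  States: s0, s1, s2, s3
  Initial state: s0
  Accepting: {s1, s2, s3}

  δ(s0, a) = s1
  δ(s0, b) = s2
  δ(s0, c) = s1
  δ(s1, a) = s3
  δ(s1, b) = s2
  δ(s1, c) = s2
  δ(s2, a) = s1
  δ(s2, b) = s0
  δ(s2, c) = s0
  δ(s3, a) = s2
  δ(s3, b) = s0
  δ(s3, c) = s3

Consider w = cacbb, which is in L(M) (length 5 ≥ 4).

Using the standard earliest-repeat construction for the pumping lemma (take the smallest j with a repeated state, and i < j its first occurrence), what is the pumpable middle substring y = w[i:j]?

Run of M on w = c a c b b:
  step 0: s0  (start)
  step 1: s1  (read c: s0→s1)
  step 2: s3  (read a: s1→s3)
  step 3: s3  (read c: s3→s3)   ← first repeat (s3 seen earlier)
  step 4: s0  (read b: s3→s0)
  step 5: s2  (read b: s0→s2)

So i = 2, j = 3, giving x = w[0:2] = ca, y = w[2:3] = c, z = w[3:5] = bb.
Check: |xy| = 3 ≤ 4 and |y| = 1 ≥ 1. Reading y takes M from s3 back to s3, so every xyⁱz is accepted.
With |Q| = 4, pigeonhole forces a state repeat no later than step 4; the substring read between the first and second visits to that state can be pumped.

c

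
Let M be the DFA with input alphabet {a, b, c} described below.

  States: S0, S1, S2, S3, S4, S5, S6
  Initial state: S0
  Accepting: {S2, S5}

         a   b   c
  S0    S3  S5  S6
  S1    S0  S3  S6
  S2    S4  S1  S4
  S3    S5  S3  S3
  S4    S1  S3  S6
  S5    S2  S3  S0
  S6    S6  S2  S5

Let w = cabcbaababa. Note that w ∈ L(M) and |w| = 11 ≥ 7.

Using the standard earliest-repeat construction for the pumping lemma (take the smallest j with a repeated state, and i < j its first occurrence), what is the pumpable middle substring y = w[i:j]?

State sequence: S0 -c-> S6 -a-> S6 -b-> S2 -c-> S4 -b-> S3 -a-> S5 -a-> S2 -b-> S1 -a-> S0 -b-> S5 -a-> S2
First repeat at step 2: S6 was already visited.

So i = 1, j = 2, giving x = w[0:1] = c, y = w[1:2] = a, z = w[2:11] = bcbaababa.
Check: |xy| = 2 ≤ 7 and |y| = 1 ≥ 1. Reading y takes M from S6 back to S6, so every xyⁱz is accepted.

a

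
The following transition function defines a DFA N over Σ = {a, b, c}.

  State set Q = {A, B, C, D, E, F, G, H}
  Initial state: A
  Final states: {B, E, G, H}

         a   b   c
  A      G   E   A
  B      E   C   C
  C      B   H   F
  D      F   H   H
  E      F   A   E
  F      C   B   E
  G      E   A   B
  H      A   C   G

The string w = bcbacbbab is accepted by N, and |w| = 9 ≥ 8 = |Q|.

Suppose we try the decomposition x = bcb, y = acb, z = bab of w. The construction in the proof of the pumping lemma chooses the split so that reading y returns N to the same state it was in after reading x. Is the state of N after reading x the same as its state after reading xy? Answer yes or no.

Run of N on the first 6 characters of w = b c b a c b:
  step 0: A  (start)
  step 1: E  (read b: A→E)
  step 2: E  (read c: E→E)
  step 3: A  (read b: E→A)
  step 4: G  (read a: A→G)
  step 5: B  (read c: G→B)
  step 6: C  (read b: B→C)

After x (step 3): A. After xy (step 6): C.
They differ (A ≠ C), so y is not a cycle from the state after x; this split is not the one the pumping-lemma construction produces, and pumping y need not keep the string in L(N).

no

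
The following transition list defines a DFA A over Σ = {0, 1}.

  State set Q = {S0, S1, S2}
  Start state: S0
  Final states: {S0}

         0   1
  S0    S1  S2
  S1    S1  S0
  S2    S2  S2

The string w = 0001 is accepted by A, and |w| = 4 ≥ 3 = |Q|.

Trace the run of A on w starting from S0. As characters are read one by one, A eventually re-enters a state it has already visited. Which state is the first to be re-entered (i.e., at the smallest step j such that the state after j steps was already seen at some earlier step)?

S1

State sequence: S0 -0-> S1 -0-> S1 -0-> S1 -1-> S0
First repeat at step 2: S1 was already visited.

The earliest repeat is at step j = 2: A is in S1, which it already visited at step i = 1.
With |Q| = 3, pigeonhole forces a state repeat no later than step 3; the substring read between the first and second visits to that state can be pumped.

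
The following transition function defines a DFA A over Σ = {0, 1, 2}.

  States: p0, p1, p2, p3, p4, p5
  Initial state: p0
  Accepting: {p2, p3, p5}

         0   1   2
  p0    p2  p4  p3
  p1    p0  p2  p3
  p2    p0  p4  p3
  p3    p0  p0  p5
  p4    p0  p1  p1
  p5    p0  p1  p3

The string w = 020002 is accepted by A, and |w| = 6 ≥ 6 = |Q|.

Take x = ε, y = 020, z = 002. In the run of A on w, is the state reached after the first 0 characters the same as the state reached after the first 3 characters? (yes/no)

yes

Run of A on the first 3 characters of w = 0 2 0:
  step 0: p0  (start)
  step 1: p2  (read 0: p0→p2)
  step 2: p3  (read 2: p2→p3)
  step 3: p0  (read 0: p3→p0)

After x (step 0): p0. After xy (step 3): p0.
They match, so y = 020 drives A around a cycle from p0 back to itself; pumping y any number of times keeps A in p0 before reading z, and xyⁱz ∈ L(A) for every i ≥ 0.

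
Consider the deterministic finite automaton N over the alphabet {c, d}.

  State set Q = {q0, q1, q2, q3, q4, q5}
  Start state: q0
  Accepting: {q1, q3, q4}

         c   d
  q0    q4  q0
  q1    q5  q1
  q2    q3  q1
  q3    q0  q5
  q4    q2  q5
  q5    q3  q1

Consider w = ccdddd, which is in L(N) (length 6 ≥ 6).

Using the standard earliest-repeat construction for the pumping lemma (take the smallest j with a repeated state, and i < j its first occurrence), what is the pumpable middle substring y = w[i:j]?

d

Run of N on w = c c d d d d:
  step 0: q0  (start)
  step 1: q4  (read c: q0→q4)
  step 2: q2  (read c: q4→q2)
  step 3: q1  (read d: q2→q1)
  step 4: q1  (read d: q1→q1)   ← first repeat (q1 seen earlier)
  step 5: q1  (read d: q1→q1)
  step 6: q1  (read d: q1→q1)

So i = 3, j = 4, giving x = w[0:3] = ccd, y = w[3:4] = d, z = w[4:6] = dd.
Check: |xy| = 4 ≤ 6 and |y| = 1 ≥ 1. Reading y takes N from q1 back to q1, so every xyⁱz is accepted.
The DFA has 6 states, so the proof of the pumping lemma guarantees a repeated state among the first 6+1 visited; the segment between the two visits is the pumpable y.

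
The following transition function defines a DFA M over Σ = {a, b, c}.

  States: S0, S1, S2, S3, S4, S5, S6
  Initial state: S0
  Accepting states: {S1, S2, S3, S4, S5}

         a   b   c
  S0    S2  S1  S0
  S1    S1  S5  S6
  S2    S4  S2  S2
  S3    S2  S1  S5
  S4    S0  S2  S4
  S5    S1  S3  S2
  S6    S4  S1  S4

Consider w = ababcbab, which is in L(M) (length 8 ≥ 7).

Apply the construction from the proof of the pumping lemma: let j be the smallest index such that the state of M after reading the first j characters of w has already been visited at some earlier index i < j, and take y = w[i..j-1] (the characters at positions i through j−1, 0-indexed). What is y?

State sequence: S0 -a-> S2 -b-> S2 -a-> S4 -b-> S2 -c-> S2 -b-> S2 -a-> S4 -b-> S2
First repeat at step 2: S2 was already visited.

So i = 1, j = 2, giving x = w[0:1] = a, y = w[1:2] = b, z = w[2:8] = abcbab.
Check: |xy| = 2 ≤ 7 and |y| = 1 ≥ 1. Reading y takes M from S2 back to S2, so every xyⁱz is accepted.
Since M has 7 states, any run of length ≥ 7 visits 7+1 states, so by pigeonhole some state repeats within the first 7 steps — that repeat gives the pumpable loop.

b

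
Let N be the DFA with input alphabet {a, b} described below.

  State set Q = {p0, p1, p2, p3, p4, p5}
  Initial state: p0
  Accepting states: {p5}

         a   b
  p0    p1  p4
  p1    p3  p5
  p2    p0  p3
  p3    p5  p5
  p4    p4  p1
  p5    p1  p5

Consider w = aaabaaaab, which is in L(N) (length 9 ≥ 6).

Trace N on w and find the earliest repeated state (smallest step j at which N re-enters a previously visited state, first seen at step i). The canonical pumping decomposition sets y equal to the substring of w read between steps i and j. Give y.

b

Run of N on w = a a a b a a a a b:
  step 0: p0  (start)
  step 1: p1  (read a: p0→p1)
  step 2: p3  (read a: p1→p3)
  step 3: p5  (read a: p3→p5)
  step 4: p5  (read b: p5→p5)   ← first repeat (p5 seen earlier)
  step 5: p1  (read a: p5→p1)
  step 6: p3  (read a: p1→p3)
  step 7: p5  (read a: p3→p5)
  step 8: p1  (read a: p5→p1)
  step 9: p5  (read b: p1→p5)

So i = 3, j = 4, giving x = w[0:3] = aaa, y = w[3:4] = b, z = w[4:9] = aaaab.
Check: |xy| = 4 ≤ 6 and |y| = 1 ≥ 1. Reading y takes N from p5 back to p5, so every xyⁱz is accepted.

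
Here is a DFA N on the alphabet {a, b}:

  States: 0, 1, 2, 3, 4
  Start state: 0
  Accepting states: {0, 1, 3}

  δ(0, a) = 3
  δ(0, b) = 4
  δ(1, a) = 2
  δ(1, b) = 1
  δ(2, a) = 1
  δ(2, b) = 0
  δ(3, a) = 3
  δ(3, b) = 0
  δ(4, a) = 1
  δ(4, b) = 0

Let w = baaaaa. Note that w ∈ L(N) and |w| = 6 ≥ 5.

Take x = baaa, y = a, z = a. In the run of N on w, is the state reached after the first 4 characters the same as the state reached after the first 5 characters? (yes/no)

Run of N on the first 5 characters of w = b a a a a:
  step 0: 0  (start)
  step 1: 4  (read b: 0→4)
  step 2: 1  (read a: 4→1)
  step 3: 2  (read a: 1→2)
  step 4: 1  (read a: 2→1)
  step 5: 2  (read a: 1→2)

After x (step 4): 1. After xy (step 5): 2.
They differ (1 ≠ 2), so y is not a cycle from the state after x; this split is not the one the pumping-lemma construction produces, and pumping y need not keep the string in L(N).

no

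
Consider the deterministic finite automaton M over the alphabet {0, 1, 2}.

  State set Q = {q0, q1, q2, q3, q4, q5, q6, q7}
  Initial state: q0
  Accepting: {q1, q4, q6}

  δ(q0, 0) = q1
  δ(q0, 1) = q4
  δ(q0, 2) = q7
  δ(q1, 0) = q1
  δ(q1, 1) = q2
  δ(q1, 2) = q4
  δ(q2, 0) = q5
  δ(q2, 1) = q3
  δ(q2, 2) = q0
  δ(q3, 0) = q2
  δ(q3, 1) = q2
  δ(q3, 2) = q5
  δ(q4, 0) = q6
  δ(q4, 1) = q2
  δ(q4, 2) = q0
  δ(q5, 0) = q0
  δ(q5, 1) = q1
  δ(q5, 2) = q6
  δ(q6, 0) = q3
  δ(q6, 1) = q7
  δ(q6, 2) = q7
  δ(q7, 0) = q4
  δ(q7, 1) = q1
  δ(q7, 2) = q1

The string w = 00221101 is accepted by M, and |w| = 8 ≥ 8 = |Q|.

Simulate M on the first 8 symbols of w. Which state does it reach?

State sequence: q0 -0-> q1 -0-> q1 -2-> q4 -2-> q0 -1-> q4 -1-> q2 -0-> q5 -1-> q1

After reading 8 characters, M is in state q1.

q1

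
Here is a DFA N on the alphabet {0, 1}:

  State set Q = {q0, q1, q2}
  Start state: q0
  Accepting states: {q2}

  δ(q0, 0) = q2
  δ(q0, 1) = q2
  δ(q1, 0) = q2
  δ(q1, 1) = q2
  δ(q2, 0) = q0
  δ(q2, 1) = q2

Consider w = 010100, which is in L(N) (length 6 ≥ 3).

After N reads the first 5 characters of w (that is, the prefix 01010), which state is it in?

Run of N on the first 5 characters of w = 0 1 0 1 0:
  step 0: q0  (start)
  step 1: q2  (read 0: q0→q2)
  step 2: q2  (read 1: q2→q2)
  step 3: q0  (read 0: q2→q0)
  step 4: q2  (read 1: q0→q2)
  step 5: q0  (read 0: q2→q0)

After reading 5 characters, N is in state q0.

q0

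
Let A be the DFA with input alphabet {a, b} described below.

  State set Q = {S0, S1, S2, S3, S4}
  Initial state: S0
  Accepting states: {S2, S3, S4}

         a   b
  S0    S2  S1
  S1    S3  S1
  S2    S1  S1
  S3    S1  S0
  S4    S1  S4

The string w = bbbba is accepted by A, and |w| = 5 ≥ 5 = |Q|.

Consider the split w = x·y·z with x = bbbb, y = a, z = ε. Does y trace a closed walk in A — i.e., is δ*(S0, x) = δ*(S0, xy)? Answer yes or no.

State sequence: S0 -b-> S1 -b-> S1 -b-> S1 -b-> S1 -a-> S3

After x (step 4): S1. After xy (step 5): S3.
They differ (S1 ≠ S3), so y is not a cycle from the state after x; this split is not the one the pumping-lemma construction produces, and pumping y need not keep the string in L(A).

no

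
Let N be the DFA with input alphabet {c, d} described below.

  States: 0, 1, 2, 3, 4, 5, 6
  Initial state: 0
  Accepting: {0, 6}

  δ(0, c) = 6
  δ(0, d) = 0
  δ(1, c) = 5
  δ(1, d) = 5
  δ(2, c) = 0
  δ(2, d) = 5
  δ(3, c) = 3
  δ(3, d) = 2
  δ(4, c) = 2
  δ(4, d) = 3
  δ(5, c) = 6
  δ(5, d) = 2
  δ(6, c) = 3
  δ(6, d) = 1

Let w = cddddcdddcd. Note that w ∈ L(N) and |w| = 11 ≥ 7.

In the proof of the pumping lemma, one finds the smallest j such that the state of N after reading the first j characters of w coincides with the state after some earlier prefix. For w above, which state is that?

Run of N on w = c d d d d c d d d c d:
  step 0: 0  (start)
  step 1: 6  (read c: 0→6)
  step 2: 1  (read d: 6→1)
  step 3: 5  (read d: 1→5)
  step 4: 2  (read d: 5→2)
  step 5: 5  (read d: 2→5)   ← first repeat (5 seen earlier)
  step 6: 6  (read c: 5→6)
  step 7: 1  (read d: 6→1)
  step 8: 5  (read d: 1→5)
  step 9: 2  (read d: 5→2)
  step 10: 0  (read c: 2→0)
  step 11: 0  (read d: 0→0)

The earliest repeat is at step j = 5: N is in 5, which it already visited at step i = 3.
Pumping length from the standard proof: p = 7 (the number of states). The repeated state found above gives |xy| = j ≤ 7 and |y| = j − i ≥ 1.

5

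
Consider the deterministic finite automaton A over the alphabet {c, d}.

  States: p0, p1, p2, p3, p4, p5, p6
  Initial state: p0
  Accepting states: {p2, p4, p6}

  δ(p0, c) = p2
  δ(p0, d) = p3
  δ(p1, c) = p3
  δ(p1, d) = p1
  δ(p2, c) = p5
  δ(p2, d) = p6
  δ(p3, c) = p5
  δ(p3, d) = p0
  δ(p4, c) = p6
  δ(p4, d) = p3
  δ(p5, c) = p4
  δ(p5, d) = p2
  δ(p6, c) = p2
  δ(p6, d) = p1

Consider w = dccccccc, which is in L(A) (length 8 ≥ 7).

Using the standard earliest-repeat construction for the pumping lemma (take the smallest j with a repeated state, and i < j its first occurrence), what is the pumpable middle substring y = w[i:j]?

Run of A on w = d c c c c c c c:
  step 0: p0  (start)
  step 1: p3  (read d: p0→p3)
  step 2: p5  (read c: p3→p5)
  step 3: p4  (read c: p5→p4)
  step 4: p6  (read c: p4→p6)
  step 5: p2  (read c: p6→p2)
  step 6: p5  (read c: p2→p5)   ← first repeat (p5 seen earlier)
  step 7: p4  (read c: p5→p4)
  step 8: p6  (read c: p4→p6)

So i = 2, j = 6, giving x = w[0:2] = dc, y = w[2:6] = cccc, z = w[6:8] = cc.
Check: |xy| = 6 ≤ 7 and |y| = 4 ≥ 1. Reading y takes A from p5 back to p5, so every xyⁱz is accepted.

cccc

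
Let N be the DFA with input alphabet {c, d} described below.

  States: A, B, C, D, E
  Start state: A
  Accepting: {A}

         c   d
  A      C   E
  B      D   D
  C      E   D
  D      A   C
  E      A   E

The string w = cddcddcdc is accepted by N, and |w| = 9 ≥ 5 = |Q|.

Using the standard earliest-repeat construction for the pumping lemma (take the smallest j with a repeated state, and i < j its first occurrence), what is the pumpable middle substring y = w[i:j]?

dd

Run of N on w = c d d c d d c d c:
  step 0: A  (start)
  step 1: C  (read c: A→C)
  step 2: D  (read d: C→D)
  step 3: C  (read d: D→C)   ← first repeat (C seen earlier)
  step 4: E  (read c: C→E)
  step 5: E  (read d: E→E)
  step 6: E  (read d: E→E)
  step 7: A  (read c: E→A)
  step 8: E  (read d: A→E)
  step 9: A  (read c: E→A)

So i = 1, j = 3, giving x = w[0:1] = c, y = w[1:3] = dd, z = w[3:9] = cddcdc.
Check: |xy| = 3 ≤ 5 and |y| = 2 ≥ 1. Reading y takes N from C back to C, so every xyⁱz is accepted.
With |Q| = 5, pigeonhole forces a state repeat no later than step 5; the substring read between the first and second visits to that state can be pumped.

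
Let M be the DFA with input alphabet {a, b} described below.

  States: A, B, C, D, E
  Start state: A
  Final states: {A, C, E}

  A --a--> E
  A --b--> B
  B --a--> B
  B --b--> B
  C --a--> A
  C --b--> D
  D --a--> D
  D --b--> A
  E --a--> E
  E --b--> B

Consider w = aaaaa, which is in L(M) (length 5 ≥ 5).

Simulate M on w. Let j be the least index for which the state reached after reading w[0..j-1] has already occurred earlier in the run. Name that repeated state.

State sequence: A -a-> E -a-> E -a-> E -a-> E -a-> E
First repeat at step 2: E was already visited.

The earliest repeat is at step j = 2: M is in E, which it already visited at step i = 1.
Pumping length from the standard proof: p = 5 (the number of states). The repeated state found above gives |xy| = j ≤ 5 and |y| = j − i ≥ 1.

E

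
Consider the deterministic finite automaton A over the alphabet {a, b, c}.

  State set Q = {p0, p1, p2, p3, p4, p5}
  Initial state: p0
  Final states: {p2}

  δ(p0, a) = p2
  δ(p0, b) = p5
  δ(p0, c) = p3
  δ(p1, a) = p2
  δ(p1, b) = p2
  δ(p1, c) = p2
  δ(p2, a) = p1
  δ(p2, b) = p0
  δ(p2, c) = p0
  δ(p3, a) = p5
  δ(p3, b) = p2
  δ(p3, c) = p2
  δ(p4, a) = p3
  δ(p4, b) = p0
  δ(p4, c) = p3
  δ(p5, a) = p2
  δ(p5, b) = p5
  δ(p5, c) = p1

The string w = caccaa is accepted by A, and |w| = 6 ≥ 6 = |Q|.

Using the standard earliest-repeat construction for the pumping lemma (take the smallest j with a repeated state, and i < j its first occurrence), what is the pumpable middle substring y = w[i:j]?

State sequence: p0 -c-> p3 -a-> p5 -c-> p1 -c-> p2 -a-> p1 -a-> p2
First repeat at step 5: p1 was already visited.

So i = 3, j = 5, giving x = w[0:3] = cac, y = w[3:5] = ca, z = w[5:6] = a.
Check: |xy| = 5 ≤ 6 and |y| = 2 ≥ 1. Reading y takes A from p1 back to p1, so every xyⁱz is accepted.

ca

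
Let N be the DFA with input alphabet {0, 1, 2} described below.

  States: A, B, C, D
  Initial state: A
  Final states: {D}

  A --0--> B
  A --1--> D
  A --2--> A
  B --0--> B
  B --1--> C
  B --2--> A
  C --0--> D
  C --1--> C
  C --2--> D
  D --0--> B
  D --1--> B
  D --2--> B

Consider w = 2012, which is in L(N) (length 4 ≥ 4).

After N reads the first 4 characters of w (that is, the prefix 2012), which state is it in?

D

State sequence: A -2-> A -0-> B -1-> C -2-> D

After reading 4 characters, N is in state D.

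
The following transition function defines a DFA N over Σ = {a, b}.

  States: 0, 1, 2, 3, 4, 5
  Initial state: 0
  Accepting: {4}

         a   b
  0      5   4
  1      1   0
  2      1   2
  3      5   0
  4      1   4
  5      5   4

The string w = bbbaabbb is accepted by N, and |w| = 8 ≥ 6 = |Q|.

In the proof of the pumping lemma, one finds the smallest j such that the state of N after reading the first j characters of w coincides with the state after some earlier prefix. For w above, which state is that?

4

State sequence: 0 -b-> 4 -b-> 4 -b-> 4 -a-> 1 -a-> 1 -b-> 0 -b-> 4 -b-> 4
First repeat at step 2: 4 was already visited.

The earliest repeat is at step j = 2: N is in 4, which it already visited at step i = 1.
Since N has 6 states, any run of length ≥ 6 visits 6+1 states, so by pigeonhole some state repeats within the first 6 steps — that repeat gives the pumpable loop.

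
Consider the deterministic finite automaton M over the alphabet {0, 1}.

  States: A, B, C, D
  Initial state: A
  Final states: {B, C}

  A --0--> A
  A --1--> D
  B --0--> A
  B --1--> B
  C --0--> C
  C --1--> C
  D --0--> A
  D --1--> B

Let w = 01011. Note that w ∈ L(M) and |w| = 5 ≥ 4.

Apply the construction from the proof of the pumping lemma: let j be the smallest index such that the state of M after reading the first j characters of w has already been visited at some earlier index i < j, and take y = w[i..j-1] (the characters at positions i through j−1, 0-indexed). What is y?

Run of M on w = 0 1 0 1 1:
  step 0: A  (start)
  step 1: A  (read 0: A→A)   ← first repeat (A seen earlier)
  step 2: D  (read 1: A→D)
  step 3: A  (read 0: D→A)
  step 4: D  (read 1: A→D)
  step 5: B  (read 1: D→B)

So i = 0, j = 1, giving x = w[0:0] = ε, y = w[0:1] = 0, z = w[1:5] = 1011.
Check: |xy| = 1 ≤ 4 and |y| = 1 ≥ 1. Reading y takes M from A back to A, so every xyⁱz is accepted.
The DFA has 4 states, so the proof of the pumping lemma guarantees a repeated state among the first 4+1 visited; the segment between the two visits is the pumpable y.

0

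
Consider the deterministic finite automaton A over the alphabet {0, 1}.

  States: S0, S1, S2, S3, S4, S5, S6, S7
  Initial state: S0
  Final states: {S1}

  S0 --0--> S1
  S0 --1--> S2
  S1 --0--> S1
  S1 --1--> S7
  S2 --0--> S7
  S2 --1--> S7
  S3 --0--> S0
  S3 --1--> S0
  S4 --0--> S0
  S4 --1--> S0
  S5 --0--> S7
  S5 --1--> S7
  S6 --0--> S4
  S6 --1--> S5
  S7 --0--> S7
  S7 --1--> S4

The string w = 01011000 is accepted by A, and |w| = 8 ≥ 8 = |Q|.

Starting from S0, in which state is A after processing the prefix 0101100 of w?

S1

Run of A on the first 7 characters of w = 0 1 0 1 1 0 0:
  step 0: S0  (start)
  step 1: S1  (read 0: S0→S1)
  step 2: S7  (read 1: S1→S7)
  step 3: S7  (read 0: S7→S7)
  step 4: S4  (read 1: S7→S4)
  step 5: S0  (read 1: S4→S0)
  step 6: S1  (read 0: S0→S1)
  step 7: S1  (read 0: S1→S1)

After reading 7 characters, A is in state S1.
(This kind of state-tracing is the core of the pumping-lemma construction: with 8 states, pigeonhole forces a repeat within the first 8 steps.)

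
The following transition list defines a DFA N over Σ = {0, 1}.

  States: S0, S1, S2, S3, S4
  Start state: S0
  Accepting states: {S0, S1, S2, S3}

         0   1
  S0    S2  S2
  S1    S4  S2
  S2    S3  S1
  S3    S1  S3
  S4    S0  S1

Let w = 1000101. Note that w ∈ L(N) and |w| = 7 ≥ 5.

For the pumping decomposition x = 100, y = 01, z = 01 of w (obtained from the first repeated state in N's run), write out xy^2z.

100010101

xy^2z = 100·01·01·01 = 100010101.
Reading y = 01 takes N from S1 back to S1, so after x·y·y the machine is still in S1, and z then leads to the accepting state S1. Hence 100010101 ∈ L(N).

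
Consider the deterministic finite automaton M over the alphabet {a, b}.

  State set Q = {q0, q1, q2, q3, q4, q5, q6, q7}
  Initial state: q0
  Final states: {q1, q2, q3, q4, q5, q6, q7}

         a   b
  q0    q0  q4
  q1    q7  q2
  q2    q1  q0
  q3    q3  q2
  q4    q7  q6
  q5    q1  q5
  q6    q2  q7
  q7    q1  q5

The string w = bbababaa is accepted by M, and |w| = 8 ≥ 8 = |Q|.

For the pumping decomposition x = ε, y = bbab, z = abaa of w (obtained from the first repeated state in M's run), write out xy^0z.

abaa

xy⁰z = xz = ε·abaa = abaa.
Reading y = bbab takes M from q0 back to q0, so after x the machine is still in q0, and z then leads to the accepting state q1. Hence abaa ∈ L(M).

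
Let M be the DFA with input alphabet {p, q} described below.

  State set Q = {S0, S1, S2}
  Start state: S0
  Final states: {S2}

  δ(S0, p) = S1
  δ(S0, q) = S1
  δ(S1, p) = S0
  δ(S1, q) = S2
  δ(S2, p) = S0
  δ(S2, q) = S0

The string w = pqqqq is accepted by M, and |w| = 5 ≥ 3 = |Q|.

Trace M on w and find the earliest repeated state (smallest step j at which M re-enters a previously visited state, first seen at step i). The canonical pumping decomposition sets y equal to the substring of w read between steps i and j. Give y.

pqq

State sequence: S0 -p-> S1 -q-> S2 -q-> S0 -q-> S1 -q-> S2
First repeat at step 3: S0 was already visited.

So i = 0, j = 3, giving x = w[0:0] = ε, y = w[0:3] = pqq, z = w[3:5] = qq.
Check: |xy| = 3 ≤ 3 and |y| = 3 ≥ 1. Reading y takes M from S0 back to S0, so every xyⁱz is accepted.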